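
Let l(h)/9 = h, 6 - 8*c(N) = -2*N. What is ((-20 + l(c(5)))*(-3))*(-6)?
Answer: -36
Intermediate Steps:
c(N) = 3/4 + N/4 (c(N) = 3/4 - (-1)*N/4 = 3/4 + N/4)
l(h) = 9*h
((-20 + l(c(5)))*(-3))*(-6) = ((-20 + 9*(3/4 + (1/4)*5))*(-3))*(-6) = ((-20 + 9*(3/4 + 5/4))*(-3))*(-6) = ((-20 + 9*2)*(-3))*(-6) = ((-20 + 18)*(-3))*(-6) = -2*(-3)*(-6) = 6*(-6) = -36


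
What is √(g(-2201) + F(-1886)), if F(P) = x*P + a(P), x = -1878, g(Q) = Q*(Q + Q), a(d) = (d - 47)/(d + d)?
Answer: √47061584369979/1886 ≈ 3637.4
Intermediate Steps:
a(d) = (-47 + d)/(2*d) (a(d) = (-47 + d)/((2*d)) = (-47 + d)*(1/(2*d)) = (-47 + d)/(2*d))
g(Q) = 2*Q² (g(Q) = Q*(2*Q) = 2*Q²)
F(P) = -1878*P + (-47 + P)/(2*P)
√(g(-2201) + F(-1886)) = √(2*(-2201)² + (½)*(-47 - 1886 - 3756*(-1886)²)/(-1886)) = √(2*4844401 + (½)*(-1/1886)*(-47 - 1886 - 3756*3556996)) = √(9688802 + (½)*(-1/1886)*(-47 - 1886 - 13360076976)) = √(9688802 + (½)*(-1/1886)*(-13360078909)) = √(9688802 + 13360078909/3772) = √(49906240053/3772) = √47061584369979/1886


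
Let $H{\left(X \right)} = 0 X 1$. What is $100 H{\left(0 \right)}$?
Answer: $0$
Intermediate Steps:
$H{\left(X \right)} = 0$ ($H{\left(X \right)} = 0 \cdot 1 = 0$)
$100 H{\left(0 \right)} = 100 \cdot 0 = 0$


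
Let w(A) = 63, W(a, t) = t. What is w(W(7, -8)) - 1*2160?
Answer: -2097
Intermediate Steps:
w(W(7, -8)) - 1*2160 = 63 - 1*2160 = 63 - 2160 = -2097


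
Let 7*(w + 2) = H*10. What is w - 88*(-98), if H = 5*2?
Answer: 60454/7 ≈ 8636.3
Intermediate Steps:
H = 10
w = 86/7 (w = -2 + (10*10)/7 = -2 + (1/7)*100 = -2 + 100/7 = 86/7 ≈ 12.286)
w - 88*(-98) = 86/7 - 88*(-98) = 86/7 + 8624 = 60454/7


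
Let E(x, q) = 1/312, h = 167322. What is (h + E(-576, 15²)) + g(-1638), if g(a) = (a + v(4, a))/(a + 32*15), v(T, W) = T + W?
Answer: 3358543963/20072 ≈ 1.6732e+5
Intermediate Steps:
g(a) = (4 + 2*a)/(480 + a) (g(a) = (a + (4 + a))/(a + 32*15) = (4 + 2*a)/(a + 480) = (4 + 2*a)/(480 + a))
E(x, q) = 1/312
(h + E(-576, 15²)) + g(-1638) = (167322 + 1/312) + 2*(2 - 1638)/(480 - 1638) = 52204465/312 + 2*(-1636)/(-1158) = 52204465/312 + 2*(-1/1158)*(-1636) = 52204465/312 + 1636/579 = 3358543963/20072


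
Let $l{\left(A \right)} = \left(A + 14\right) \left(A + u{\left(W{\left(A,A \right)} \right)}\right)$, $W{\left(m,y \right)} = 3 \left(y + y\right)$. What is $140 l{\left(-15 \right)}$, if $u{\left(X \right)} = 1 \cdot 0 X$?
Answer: $2100$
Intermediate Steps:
$W{\left(m,y \right)} = 6 y$ ($W{\left(m,y \right)} = 3 \cdot 2 y = 6 y$)
$u{\left(X \right)} = 0$ ($u{\left(X \right)} = 0 X = 0$)
$l{\left(A \right)} = A \left(14 + A\right)$ ($l{\left(A \right)} = \left(A + 14\right) \left(A + 0\right) = \left(14 + A\right) A = A \left(14 + A\right)$)
$140 l{\left(-15 \right)} = 140 \left(- 15 \left(14 - 15\right)\right) = 140 \left(\left(-15\right) \left(-1\right)\right) = 140 \cdot 15 = 2100$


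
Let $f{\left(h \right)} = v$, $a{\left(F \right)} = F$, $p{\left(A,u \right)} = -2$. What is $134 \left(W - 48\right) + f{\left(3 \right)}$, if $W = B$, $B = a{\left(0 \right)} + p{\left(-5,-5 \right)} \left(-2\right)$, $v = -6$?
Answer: $-5902$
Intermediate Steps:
$f{\left(h \right)} = -6$
$B = 4$ ($B = 0 - -4 = 0 + 4 = 4$)
$W = 4$
$134 \left(W - 48\right) + f{\left(3 \right)} = 134 \left(4 - 48\right) - 6 = 134 \left(-44\right) - 6 = -5896 - 6 = -5902$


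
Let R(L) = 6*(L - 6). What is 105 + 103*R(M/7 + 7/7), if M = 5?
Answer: -17805/7 ≈ -2543.6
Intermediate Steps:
R(L) = -36 + 6*L (R(L) = 6*(-6 + L) = -36 + 6*L)
105 + 103*R(M/7 + 7/7) = 105 + 103*(-36 + 6*(5/7 + 7/7)) = 105 + 103*(-36 + 6*(5*(⅐) + 7*(⅐))) = 105 + 103*(-36 + 6*(5/7 + 1)) = 105 + 103*(-36 + 6*(12/7)) = 105 + 103*(-36 + 72/7) = 105 + 103*(-180/7) = 105 - 18540/7 = -17805/7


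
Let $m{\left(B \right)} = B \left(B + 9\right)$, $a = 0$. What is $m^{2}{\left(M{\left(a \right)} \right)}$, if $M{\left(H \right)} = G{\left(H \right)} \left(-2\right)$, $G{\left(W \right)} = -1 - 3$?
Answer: $18496$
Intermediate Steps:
$G{\left(W \right)} = -4$ ($G{\left(W \right)} = -1 - 3 = -4$)
$M{\left(H \right)} = 8$ ($M{\left(H \right)} = \left(-4\right) \left(-2\right) = 8$)
$m{\left(B \right)} = B \left(9 + B\right)$
$m^{2}{\left(M{\left(a \right)} \right)} = \left(8 \left(9 + 8\right)\right)^{2} = \left(8 \cdot 17\right)^{2} = 136^{2} = 18496$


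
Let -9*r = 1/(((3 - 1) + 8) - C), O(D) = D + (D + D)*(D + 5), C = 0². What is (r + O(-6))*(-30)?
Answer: -539/3 ≈ -179.67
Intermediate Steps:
C = 0
O(D) = D + 2*D*(5 + D) (O(D) = D + (2*D)*(5 + D) = D + 2*D*(5 + D))
r = -1/90 (r = -1/(9*(((3 - 1) + 8) - 1*0)) = -1/(9*((2 + 8) + 0)) = -1/(9*(10 + 0)) = -⅑/10 = -⅑*⅒ = -1/90 ≈ -0.011111)
(r + O(-6))*(-30) = (-1/90 - 6*(11 + 2*(-6)))*(-30) = (-1/90 - 6*(11 - 12))*(-30) = (-1/90 - 6*(-1))*(-30) = (-1/90 + 6)*(-30) = (539/90)*(-30) = -539/3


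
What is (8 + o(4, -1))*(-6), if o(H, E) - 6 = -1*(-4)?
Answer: -108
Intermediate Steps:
o(H, E) = 10 (o(H, E) = 6 - 1*(-4) = 6 + 4 = 10)
(8 + o(4, -1))*(-6) = (8 + 10)*(-6) = 18*(-6) = -108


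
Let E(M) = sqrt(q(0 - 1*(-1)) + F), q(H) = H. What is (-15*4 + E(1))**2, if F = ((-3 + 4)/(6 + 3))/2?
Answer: (360 - sqrt(38))**2/36 ≈ 3477.8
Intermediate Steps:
F = 1/18 (F = (1/9)*(1/2) = 1/18 ≈ 0.055556)
E(M) = sqrt(38)/6 (E(M) = sqrt((0 - 1*(-1)) + 1/18) = sqrt((0 + 1) + 1/18) = sqrt(1 + 1/18) = sqrt(19/18) = sqrt(38)/6)
(-15*4 + E(1))**2 = (-15*4 + sqrt(38)/6)**2 = (-60 + sqrt(38)/6)**2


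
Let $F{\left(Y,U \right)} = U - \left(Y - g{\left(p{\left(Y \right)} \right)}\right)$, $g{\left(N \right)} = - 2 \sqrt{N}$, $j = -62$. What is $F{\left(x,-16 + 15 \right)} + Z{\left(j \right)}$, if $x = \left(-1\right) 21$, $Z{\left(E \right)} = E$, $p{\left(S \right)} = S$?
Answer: $-42 - 2 i \sqrt{21} \approx -42.0 - 9.1651 i$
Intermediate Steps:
$x = -21$
$F{\left(Y,U \right)} = U - Y - 2 \sqrt{Y}$ ($F{\left(Y,U \right)} = U - \left(Y + 2 \sqrt{Y}\right) = U - Y - 2 \sqrt{Y}$)
$F{\left(x,-16 + 15 \right)} + Z{\left(j \right)} = \left(\left(-16 + 15\right) - -21 - 2 \sqrt{-21}\right) - 62 = \left(-1 + 21 - 2 i \sqrt{21}\right) - 62 = \left(20 - 2 i \sqrt{21}\right) - 62 = -42 - 2 i \sqrt{21}$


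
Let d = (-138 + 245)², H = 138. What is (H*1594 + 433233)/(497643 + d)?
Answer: 653205/509092 ≈ 1.2831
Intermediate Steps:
d = 11449 (d = 107² = 11449)
(H*1594 + 433233)/(497643 + d) = (138*1594 + 433233)/(497643 + 11449) = (219972 + 433233)/509092 = 653205*(1/509092) = 653205/509092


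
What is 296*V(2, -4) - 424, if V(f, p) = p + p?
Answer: -2792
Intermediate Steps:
V(f, p) = 2*p
296*V(2, -4) - 424 = 296*(2*(-4)) - 424 = 296*(-8) - 424 = -2368 - 424 = -2792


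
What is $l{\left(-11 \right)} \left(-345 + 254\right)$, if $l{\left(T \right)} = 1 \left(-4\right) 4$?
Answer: $1456$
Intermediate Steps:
$l{\left(T \right)} = -16$ ($l{\left(T \right)} = \left(-4\right) 4 = -16$)
$l{\left(-11 \right)} \left(-345 + 254\right) = - 16 \left(-345 + 254\right) = \left(-16\right) \left(-91\right) = 1456$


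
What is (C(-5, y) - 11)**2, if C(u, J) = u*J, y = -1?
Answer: 36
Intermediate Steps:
C(u, J) = J*u
(C(-5, y) - 11)**2 = (-1*(-5) - 11)**2 = (5 - 11)**2 = (-6)**2 = 36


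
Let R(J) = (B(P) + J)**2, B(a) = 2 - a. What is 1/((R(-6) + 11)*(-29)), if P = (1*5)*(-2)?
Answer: -1/1363 ≈ -0.00073368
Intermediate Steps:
P = -10 (P = 5*(-2) = -10)
R(J) = (12 + J)**2 (R(J) = ((2 - 1*(-10)) + J)**2 = ((2 + 10) + J)**2 = (12 + J)**2)
1/((R(-6) + 11)*(-29)) = 1/(((12 - 6)**2 + 11)*(-29)) = 1/((6**2 + 11)*(-29)) = 1/((36 + 11)*(-29)) = 1/(47*(-29)) = 1/(-1363) = -1/1363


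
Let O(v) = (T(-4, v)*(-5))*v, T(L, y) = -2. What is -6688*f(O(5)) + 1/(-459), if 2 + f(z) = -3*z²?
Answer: 23029579583/459 ≈ 5.0173e+7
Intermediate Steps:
O(v) = 10*v (O(v) = (-2*(-5))*v = 10*v)
f(z) = -2 - 3*z²
-6688*f(O(5)) + 1/(-459) = -6688*(-2 - 3*(10*5)²) + 1/(-459) = -6688*(-2 - 3*50²) - 1/459 = -6688*(-2 - 3*2500) - 1/459 = -6688*(-2 - 7500) - 1/459 = -6688*(-7502) - 1/459 = -352*(-142538) - 1/459 = 50173376 - 1/459 = 23029579583/459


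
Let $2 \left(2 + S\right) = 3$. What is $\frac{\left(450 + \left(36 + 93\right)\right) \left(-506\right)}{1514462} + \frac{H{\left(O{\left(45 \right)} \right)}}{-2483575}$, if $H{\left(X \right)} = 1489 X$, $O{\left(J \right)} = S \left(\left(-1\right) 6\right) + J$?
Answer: $- \frac{417932265057}{1880639980825} \approx -0.22223$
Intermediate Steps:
$S = - \frac{1}{2}$ ($S = -2 + \frac{1}{2} \cdot 3 = -2 + \frac{3}{2} = - \frac{1}{2} \approx -0.5$)
$O{\left(J \right)} = 3 + J$ ($O{\left(J \right)} = - \frac{\left(-1\right) 6}{2} + J = \left(- \frac{1}{2}\right) \left(-6\right) + J = 3 + J$)
$\frac{\left(450 + \left(36 + 93\right)\right) \left(-506\right)}{1514462} + \frac{H{\left(O{\left(45 \right)} \right)}}{-2483575} = \frac{\left(450 + \left(36 + 93\right)\right) \left(-506\right)}{1514462} + \frac{1489 \left(3 + 45\right)}{-2483575} = \left(450 + 129\right) \left(-506\right) \frac{1}{1514462} + 1489 \cdot 48 \left(- \frac{1}{2483575}\right) = 579 \left(-506\right) \frac{1}{1514462} + 71472 \left(- \frac{1}{2483575}\right) = \left(-292974\right) \frac{1}{1514462} - \frac{71472}{2483575} = - \frac{146487}{757231} - \frac{71472}{2483575} = - \frac{417932265057}{1880639980825}$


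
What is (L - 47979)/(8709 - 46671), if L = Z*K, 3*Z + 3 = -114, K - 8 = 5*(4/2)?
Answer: 1803/1406 ≈ 1.2824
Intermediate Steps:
K = 18 (K = 8 + 5*(4/2) = 8 + 5*(4*(½)) = 8 + 5*2 = 8 + 10 = 18)
Z = -39 (Z = -1 + (⅓)*(-114) = -1 - 38 = -39)
L = -702 (L = -39*18 = -702)
(L - 47979)/(8709 - 46671) = (-702 - 47979)/(8709 - 46671) = -48681/(-37962) = -48681*(-1/37962) = 1803/1406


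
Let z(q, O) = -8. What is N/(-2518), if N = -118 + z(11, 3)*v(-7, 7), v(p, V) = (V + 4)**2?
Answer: 543/1259 ≈ 0.43129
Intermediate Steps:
v(p, V) = (4 + V)**2
N = -1086 (N = -118 - 8*(4 + 7)**2 = -118 - 8*11**2 = -118 - 8*121 = -118 - 968 = -1086)
N/(-2518) = -1086/(-2518) = -1086*(-1/2518) = 543/1259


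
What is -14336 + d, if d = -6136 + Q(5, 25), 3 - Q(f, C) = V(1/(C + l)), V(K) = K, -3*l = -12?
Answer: -593602/29 ≈ -20469.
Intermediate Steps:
l = 4 (l = -1/3*(-12) = 4)
Q(f, C) = 3 - 1/(4 + C) (Q(f, C) = 3 - 1/(C + 4) = 3 - 1/(4 + C))
d = -177858/29 (d = -6136 + (11 + 3*25)/(4 + 25) = -6136 + (11 + 75)/29 = -6136 + (1/29)*86 = -6136 + 86/29 = -177858/29 ≈ -6133.0)
-14336 + d = -14336 - 177858/29 = -593602/29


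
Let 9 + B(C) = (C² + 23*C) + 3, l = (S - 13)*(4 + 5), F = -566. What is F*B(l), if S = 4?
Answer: -2655672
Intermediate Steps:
l = -81 (l = (4 - 13)*(4 + 5) = -9*9 = -81)
B(C) = -6 + C² + 23*C (B(C) = -9 + ((C² + 23*C) + 3) = -9 + (3 + C² + 23*C) = -6 + C² + 23*C)
F*B(l) = -566*(-6 + (-81)² + 23*(-81)) = -566*(-6 + 6561 - 1863) = -566*4692 = -2655672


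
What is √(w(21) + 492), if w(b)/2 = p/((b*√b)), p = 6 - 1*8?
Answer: 2*√(54243 - √21)/21 ≈ 22.180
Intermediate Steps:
p = -2 (p = 6 - 8 = -2)
w(b) = -4/b^(3/2) (w(b) = 2*(-2/b^(3/2)) = -4/b^(3/2))
√(w(21) + 492) = √(-4*√21/441 + 492) = √(492 - 4*√21/441)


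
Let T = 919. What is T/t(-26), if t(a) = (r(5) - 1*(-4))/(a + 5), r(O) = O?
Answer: -6433/3 ≈ -2144.3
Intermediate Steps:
t(a) = 9/(5 + a) (t(a) = (5 - 1*(-4))/(a + 5) = (5 + 4)/(5 + a) = 9/(5 + a))
T/t(-26) = 919/((9/(5 - 26))) = 919/((9/(-21))) = 919/((9*(-1/21))) = 919/(-3/7) = 919*(-7/3) = -6433/3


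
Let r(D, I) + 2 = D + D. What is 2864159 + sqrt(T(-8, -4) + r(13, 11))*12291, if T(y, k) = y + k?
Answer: 2864159 + 24582*sqrt(3) ≈ 2.9067e+6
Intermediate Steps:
T(y, k) = k + y
r(D, I) = -2 + 2*D (r(D, I) = -2 + (D + D) = -2 + 2*D)
2864159 + sqrt(T(-8, -4) + r(13, 11))*12291 = 2864159 + sqrt((-4 - 8) + (-2 + 2*13))*12291 = 2864159 + sqrt(-12 + (-2 + 26))*12291 = 2864159 + sqrt(-12 + 24)*12291 = 2864159 + sqrt(12)*12291 = 2864159 + (2*sqrt(3))*12291 = 2864159 + 24582*sqrt(3)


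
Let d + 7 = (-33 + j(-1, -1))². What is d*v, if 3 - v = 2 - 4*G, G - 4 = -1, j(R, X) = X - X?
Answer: 14066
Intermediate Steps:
j(R, X) = 0
G = 3 (G = 4 - 1 = 3)
d = 1082 (d = -7 + (-33 + 0)² = -7 + (-33)² = -7 + 1089 = 1082)
v = 13 (v = 3 - (2 - 4*3) = 3 - (2 - 12) = 3 - 1*(-10) = 3 + 10 = 13)
d*v = 1082*13 = 14066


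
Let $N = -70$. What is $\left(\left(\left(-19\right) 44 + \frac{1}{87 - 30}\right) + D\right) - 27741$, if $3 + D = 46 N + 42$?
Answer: $- \frac{1810205}{57} \approx -31758.0$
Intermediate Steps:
$D = -3181$ ($D = -3 + \left(46 \left(-70\right) + 42\right) = -3 + \left(-3220 + 42\right) = -3 - 3178 = -3181$)
$\left(\left(\left(-19\right) 44 + \frac{1}{87 - 30}\right) + D\right) - 27741 = \left(\left(\left(-19\right) 44 + \frac{1}{87 - 30}\right) - 3181\right) - 27741 = \left(\left(-836 + \frac{1}{57}\right) - 3181\right) - 27741 = \left(- \frac{47651}{57} - 3181\right) - 27741 = - \frac{228968}{57} - 27741 = - \frac{1810205}{57}$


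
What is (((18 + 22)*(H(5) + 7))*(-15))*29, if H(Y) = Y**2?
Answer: -556800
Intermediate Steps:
(((18 + 22)*(H(5) + 7))*(-15))*29 = (((18 + 22)*(5**2 + 7))*(-15))*29 = ((40*(25 + 7))*(-15))*29 = ((40*32)*(-15))*29 = (1280*(-15))*29 = -19200*29 = -556800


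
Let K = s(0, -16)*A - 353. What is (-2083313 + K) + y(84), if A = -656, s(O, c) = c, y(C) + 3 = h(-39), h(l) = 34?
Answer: -2073139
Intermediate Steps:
y(C) = 31 (y(C) = -3 + 34 = 31)
K = 10143 (K = -16*(-656) - 353 = 10496 - 353 = 10143)
(-2083313 + K) + y(84) = (-2083313 + 10143) + 31 = -2073170 + 31 = -2073139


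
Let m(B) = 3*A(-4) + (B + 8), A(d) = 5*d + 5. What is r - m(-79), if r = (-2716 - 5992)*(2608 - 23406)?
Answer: 181109100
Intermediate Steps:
A(d) = 5 + 5*d
m(B) = -37 + B (m(B) = 3*(5 + 5*(-4)) + (B + 8) = 3*(5 - 20) + (8 + B) = 3*(-15) + (8 + B) = -45 + (8 + B) = -37 + B)
r = 181108984 (r = -8708*(-20798) = 181108984)
r - m(-79) = 181108984 - (-37 - 79) = 181108984 - 1*(-116) = 181108984 + 116 = 181109100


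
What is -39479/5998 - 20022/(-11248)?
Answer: -80991959/16866376 ≈ -4.8020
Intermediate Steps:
-39479/5998 - 20022/(-11248) = -39479*1/5998 - 20022*(-1/11248) = -39479/5998 + 10011/5624 = -80991959/16866376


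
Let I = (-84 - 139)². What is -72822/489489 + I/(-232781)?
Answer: -13764458821/37981246303 ≈ -0.36240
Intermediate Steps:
I = 49729 (I = (-223)² = 49729)
-72822/489489 + I/(-232781) = -72822/489489 + 49729/(-232781) = -72822*1/489489 + 49729*(-1/232781) = -24274/163163 - 49729/232781 = -13764458821/37981246303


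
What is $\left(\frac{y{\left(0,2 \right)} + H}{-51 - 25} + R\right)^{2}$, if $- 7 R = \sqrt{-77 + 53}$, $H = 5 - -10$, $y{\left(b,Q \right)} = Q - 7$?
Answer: $- \frac{33431}{70756} + \frac{10 i \sqrt{6}}{133} \approx -0.47248 + 0.18417 i$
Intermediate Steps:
$y{\left(b,Q \right)} = -7 + Q$
$H = 15$ ($H = 5 + 10 = 15$)
$R = - \frac{2 i \sqrt{6}}{7}$ ($R = - \frac{\sqrt{-77 + 53}}{7} = - \frac{\sqrt{-24}}{7} = - \frac{2 i \sqrt{6}}{7} \approx - 0.69985 i$)
$\left(\frac{y{\left(0,2 \right)} + H}{-51 - 25} + R\right)^{2} = \left(\frac{\left(-7 + 2\right) + 15}{-51 - 25} - \frac{2 i \sqrt{6}}{7}\right)^{2} = \left(\frac{-5 + 15}{-76} - \frac{2 i \sqrt{6}}{7}\right)^{2} = \left(10 \left(- \frac{1}{76}\right) - \frac{2 i \sqrt{6}}{7}\right)^{2} = \left(- \frac{5}{38} - \frac{2 i \sqrt{6}}{7}\right)^{2}$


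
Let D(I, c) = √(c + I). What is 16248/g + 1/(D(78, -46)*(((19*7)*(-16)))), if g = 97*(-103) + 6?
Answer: -16248/9985 - √2/17024 ≈ -1.6273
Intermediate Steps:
D(I, c) = √(I + c)
g = -9985 (g = -9991 + 6 = -9985)
16248/g + 1/(D(78, -46)*(((19*7)*(-16)))) = 16248/(-9985) + 1/((√(78 - 46))*(((19*7)*(-16)))) = 16248*(-1/9985) + 1/((√32)*((133*(-16)))) = -16248/9985 + 1/((4*√2)*(-2128)) = -16248/9985 + (√2/8)*(-1/2128) = -16248/9985 - √2/17024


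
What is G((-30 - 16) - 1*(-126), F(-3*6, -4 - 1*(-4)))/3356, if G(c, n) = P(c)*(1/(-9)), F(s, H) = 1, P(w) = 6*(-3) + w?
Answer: -31/15102 ≈ -0.0020527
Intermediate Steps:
P(w) = -18 + w
G(c, n) = 2 - c/9 (G(c, n) = (-18 + c)*(1/(-9)) = (-18 + c)*(1*(-⅑)) = (-18 + c)*(-⅑) = 2 - c/9)
G((-30 - 16) - 1*(-126), F(-3*6, -4 - 1*(-4)))/3356 = (2 - ((-30 - 16) - 1*(-126))/9)/3356 = (2 - (-46 + 126)/9)*(1/3356) = (2 - ⅑*80)*(1/3356) = (2 - 80/9)*(1/3356) = -62/9*1/3356 = -31/15102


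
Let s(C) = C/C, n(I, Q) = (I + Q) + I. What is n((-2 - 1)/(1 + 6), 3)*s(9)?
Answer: 15/7 ≈ 2.1429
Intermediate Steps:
n(I, Q) = Q + 2*I
s(C) = 1
n((-2 - 1)/(1 + 6), 3)*s(9) = (3 + 2*((-2 - 1)/(1 + 6)))*1 = (3 + 2*(-3/7))*1 = (3 - 6/7)*1 = (15/7)*1 = 15/7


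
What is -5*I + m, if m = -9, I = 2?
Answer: -19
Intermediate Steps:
-5*I + m = -5*2 - 9 = -10 - 9 = -19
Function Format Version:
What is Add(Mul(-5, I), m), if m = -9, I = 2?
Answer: -19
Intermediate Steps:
Add(Mul(-5, I), m) = Add(Mul(-5, 2), -9) = Add(-10, -9) = -19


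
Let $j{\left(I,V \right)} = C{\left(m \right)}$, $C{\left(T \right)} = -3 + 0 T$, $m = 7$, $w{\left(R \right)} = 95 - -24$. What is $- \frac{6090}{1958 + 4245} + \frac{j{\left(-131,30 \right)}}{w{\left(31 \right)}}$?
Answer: $- \frac{743319}{738157} \approx -1.007$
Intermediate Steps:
$w{\left(R \right)} = 119$ ($w{\left(R \right)} = 95 + 24 = 119$)
$C{\left(T \right)} = -3$ ($C{\left(T \right)} = -3 + 0 = -3$)
$j{\left(I,V \right)} = -3$
$- \frac{6090}{1958 + 4245} + \frac{j{\left(-131,30 \right)}}{w{\left(31 \right)}} = - \frac{6090}{1958 + 4245} - \frac{3}{119} = - \frac{6090}{6203} - \frac{3}{119} = - \frac{743319}{738157}$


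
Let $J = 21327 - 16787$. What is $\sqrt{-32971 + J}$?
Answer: $27 i \sqrt{39} \approx 168.61 i$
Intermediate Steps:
$J = 4540$ ($J = 21327 - 16787 = 4540$)
$\sqrt{-32971 + J} = \sqrt{-32971 + 4540} = \sqrt{-28431} = 27 i \sqrt{39}$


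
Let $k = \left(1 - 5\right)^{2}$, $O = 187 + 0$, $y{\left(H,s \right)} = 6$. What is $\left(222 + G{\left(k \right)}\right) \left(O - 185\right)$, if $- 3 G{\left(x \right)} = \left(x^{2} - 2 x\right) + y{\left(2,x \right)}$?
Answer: $\frac{872}{3} \approx 290.67$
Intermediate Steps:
$O = 187$
$k = 16$ ($k = \left(-4\right)^{2} = 16$)
$G{\left(x \right)} = -2 - \frac{x^{2}}{3} + \frac{2 x}{3}$ ($G{\left(x \right)} = - \frac{\left(x^{2} - 2 x\right) + 6}{3} = - \frac{6 + x^{2} - 2 x}{3} = -2 - \frac{x^{2}}{3} + \frac{2 x}{3}$)
$\left(222 + G{\left(k \right)}\right) \left(O - 185\right) = \left(222 - \left(- \frac{26}{3} + \frac{256}{3}\right)\right) \left(187 - 185\right) = \left(222 - \frac{230}{3}\right) 2 = \frac{436}{3} \cdot 2 = \frac{872}{3}$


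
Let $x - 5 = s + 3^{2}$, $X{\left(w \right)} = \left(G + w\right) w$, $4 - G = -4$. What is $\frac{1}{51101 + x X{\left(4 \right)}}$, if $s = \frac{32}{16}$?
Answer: $\frac{1}{51869} \approx 1.9279 \cdot 10^{-5}$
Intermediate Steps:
$G = 8$ ($G = 4 - -4 = 4 + 4 = 8$)
$s = 2$ ($s = 32 \cdot \frac{1}{16} = 2$)
$X{\left(w \right)} = w \left(8 + w\right)$ ($X{\left(w \right)} = \left(8 + w\right) w = w \left(8 + w\right)$)
$x = 16$ ($x = 5 + \left(2 + 3^{2}\right) = 5 + \left(2 + 9\right) = 5 + 11 = 16$)
$\frac{1}{51101 + x X{\left(4 \right)}} = \frac{1}{51101 + 16 \cdot 4 \left(8 + 4\right)} = \frac{1}{51101 + 16 \cdot 4 \cdot 12} = \frac{1}{51101 + 16 \cdot 48} = \frac{1}{51101 + 768} = \frac{1}{51869}$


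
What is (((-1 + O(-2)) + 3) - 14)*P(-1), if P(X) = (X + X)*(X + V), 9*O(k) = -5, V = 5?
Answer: 904/9 ≈ 100.44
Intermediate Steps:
O(k) = -5/9 (O(k) = (⅑)*(-5) = -5/9)
P(X) = 2*X*(5 + X) (P(X) = (X + X)*(X + 5) = (2*X)*(5 + X) = 2*X*(5 + X))
(((-1 + O(-2)) + 3) - 14)*P(-1) = (((-1 - 5/9) + 3) - 14)*(2*(-1)*(5 - 1)) = ((-14/9 + 3) - 14)*(2*(-1)*4) = (13/9 - 14)*(-8) = -113/9*(-8) = 904/9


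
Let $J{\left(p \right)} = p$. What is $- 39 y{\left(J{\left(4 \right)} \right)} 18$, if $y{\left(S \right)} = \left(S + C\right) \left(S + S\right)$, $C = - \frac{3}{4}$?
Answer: $-18252$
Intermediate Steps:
$C = - \frac{3}{4}$ ($C = \left(-3\right) \frac{1}{4} = - \frac{3}{4} \approx -0.75$)
$y{\left(S \right)} = 2 S \left(- \frac{3}{4} + S\right)$ ($y{\left(S \right)} = \left(S - \frac{3}{4}\right) \left(S + S\right) = \left(- \frac{3}{4} + S\right) 2 S = 2 S \left(- \frac{3}{4} + S\right)$)
$- 39 y{\left(J{\left(4 \right)} \right)} 18 = - 39 \cdot \frac{1}{2} \cdot 4 \left(-3 + 4 \cdot 4\right) 18 = - 39 \cdot \frac{1}{2} \cdot 4 \left(-3 + 16\right) 18 = - 39 \cdot \frac{1}{2} \cdot 4 \cdot 13 \cdot 18 = \left(-39\right) 26 \cdot 18 = \left(-1014\right) 18 = -18252$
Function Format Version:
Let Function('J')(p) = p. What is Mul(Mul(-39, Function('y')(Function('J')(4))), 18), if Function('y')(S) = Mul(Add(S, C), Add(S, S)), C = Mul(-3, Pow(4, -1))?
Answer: -18252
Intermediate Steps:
C = Rational(-3, 4) (C = Mul(-3, Rational(1, 4)) = Rational(-3, 4) ≈ -0.75000)
Function('y')(S) = Mul(2, S, Add(Rational(-3, 4), S)) (Function('y')(S) = Mul(Add(S, Rational(-3, 4)), Add(S, S)) = Mul(Add(Rational(-3, 4), S), Mul(2, S)) = Mul(2, S, Add(Rational(-3, 4), S)))
Mul(Mul(-39, Function('y')(Function('J')(4))), 18) = Mul(Mul(-39, Mul(Rational(1, 2), 4, Add(-3, Mul(4, 4)))), 18) = Mul(Mul(-39, Mul(Rational(1, 2), 4, Add(-3, 16))), 18) = Mul(Mul(-39, Mul(Rational(1, 2), 4, 13)), 18) = Mul(Mul(-39, 26), 18) = Mul(-1014, 18) = -18252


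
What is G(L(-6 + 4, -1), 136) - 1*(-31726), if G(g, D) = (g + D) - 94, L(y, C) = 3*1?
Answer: 31771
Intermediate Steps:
L(y, C) = 3
G(g, D) = -94 + D + g (G(g, D) = (D + g) - 94 = -94 + D + g)
G(L(-6 + 4, -1), 136) - 1*(-31726) = (-94 + 136 + 3) - 1*(-31726) = 45 + 31726 = 31771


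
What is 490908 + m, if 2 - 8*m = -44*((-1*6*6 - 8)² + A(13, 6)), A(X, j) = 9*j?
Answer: 2007413/4 ≈ 5.0185e+5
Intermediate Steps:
m = 43781/4 (m = ¼ - (-11)*((-1*6*6 - 8)² + 9*6)/2 = ¼ - (-11)*((-6*6 - 8)² + 54)/2 = ¼ - (-11)*((-36 - 8)² + 54)/2 = ¼ - (-11)*((-44)² + 54)/2 = ¼ - (-11)*(1936 + 54)/2 = ¼ - (-11)*1990/2 = ¼ - ⅛*(-87560) = ¼ + 10945 = 43781/4 ≈ 10945.)
490908 + m = 490908 + 43781/4 = 2007413/4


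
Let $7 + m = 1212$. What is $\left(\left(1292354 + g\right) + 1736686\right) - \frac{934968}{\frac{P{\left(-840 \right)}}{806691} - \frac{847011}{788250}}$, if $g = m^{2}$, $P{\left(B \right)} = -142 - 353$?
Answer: $\frac{406452810396225535}{75962926039} \approx 5.3507 \cdot 10^{6}$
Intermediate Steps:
$P{\left(B \right)} = -495$
$m = 1205$ ($m = -7 + 1212 = 1205$)
$g = 1452025$ ($g = 1205^{2} = 1452025$)
$\left(\left(1292354 + g\right) + 1736686\right) - \frac{934968}{\frac{P{\left(-840 \right)}}{806691} - \frac{847011}{788250}} = \left(\left(1292354 + 1452025\right) + 1736686\right) - \frac{934968}{- \frac{495}{806691} - \frac{847011}{788250}} = \left(2744379 + 1736686\right) - \frac{934968}{\left(-495\right) \frac{1}{806691} - \frac{282337}{262750}} = 4481065 - \frac{934968}{- \frac{165}{268897} - \frac{282337}{262750}} = 4481065 - \frac{934968}{- \frac{75962926039}{70652686750}} = 4481065 - - \frac{66058001225274000}{75962926039} = 4481065 + \frac{66058001225274000}{75962926039} = \frac{406452810396225535}{75962926039}$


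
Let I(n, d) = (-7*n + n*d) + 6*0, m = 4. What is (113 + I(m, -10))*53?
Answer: 2385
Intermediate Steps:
I(n, d) = -7*n + d*n (I(n, d) = (-7*n + d*n) + 0 = -7*n + d*n)
(113 + I(m, -10))*53 = (113 + 4*(-7 - 10))*53 = (113 + 4*(-17))*53 = (113 - 68)*53 = 45*53 = 2385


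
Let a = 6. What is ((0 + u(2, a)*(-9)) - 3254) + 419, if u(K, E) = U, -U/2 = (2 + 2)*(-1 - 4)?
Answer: -3195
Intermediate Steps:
U = 40 (U = -2*(2 + 2)*(-1 - 4) = -8*(-5) = -2*(-20) = 40)
u(K, E) = 40
((0 + u(2, a)*(-9)) - 3254) + 419 = ((0 + 40*(-9)) - 3254) + 419 = ((0 - 360) - 3254) + 419 = (-360 - 3254) + 419 = -3614 + 419 = -3195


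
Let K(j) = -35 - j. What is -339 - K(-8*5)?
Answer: -344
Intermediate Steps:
-339 - K(-8*5) = -339 - (-35 - (-8)*5) = -339 - (-35 - 1*(-40)) = -339 - (-35 + 40) = -339 - 1*5 = -339 - 5 = -344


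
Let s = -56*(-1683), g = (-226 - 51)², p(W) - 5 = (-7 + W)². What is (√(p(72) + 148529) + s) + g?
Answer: 170977 + √152759 ≈ 1.7137e+5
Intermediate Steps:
p(W) = 5 + (-7 + W)²
g = 76729 (g = (-277)² = 76729)
s = 94248
(√(p(72) + 148529) + s) + g = (√((5 + (-7 + 72)²) + 148529) + 94248) + 76729 = (√((5 + 65²) + 148529) + 94248) + 76729 = (√((5 + 4225) + 148529) + 94248) + 76729 = (√(4230 + 148529) + 94248) + 76729 = (√152759 + 94248) + 76729 = (94248 + √152759) + 76729 = 170977 + √152759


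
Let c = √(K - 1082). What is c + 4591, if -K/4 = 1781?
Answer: 4591 + I*√8206 ≈ 4591.0 + 90.587*I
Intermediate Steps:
K = -7124 (K = -4*1781 = -7124)
c = I*√8206 (c = √(-7124 - 1082) = √(-8206) = I*√8206 ≈ 90.587*I)
c + 4591 = I*√8206 + 4591 = 4591 + I*√8206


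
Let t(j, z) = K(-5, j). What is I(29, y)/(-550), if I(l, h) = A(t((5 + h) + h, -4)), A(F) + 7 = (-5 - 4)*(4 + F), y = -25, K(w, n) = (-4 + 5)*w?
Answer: -1/275 ≈ -0.0036364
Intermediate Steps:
K(w, n) = w (K(w, n) = 1*w = w)
t(j, z) = -5
A(F) = -43 - 9*F (A(F) = -7 + (-5 - 4)*(4 + F) = -7 - 9*(4 + F) = -7 + (-36 - 9*F) = -43 - 9*F)
I(l, h) = 2 (I(l, h) = -43 - 9*(-5) = -43 + 45 = 2)
I(29, y)/(-550) = 2/(-550) = 2*(-1/550) = -1/275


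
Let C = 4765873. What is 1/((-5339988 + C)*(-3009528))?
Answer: 1/1727815167720 ≈ 5.7877e-13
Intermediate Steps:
1/((-5339988 + C)*(-3009528)) = 1/((-5339988 + 4765873)*(-3009528)) = -1/3009528/(-574115) = -1/574115*(-1/3009528) = 1/1727815167720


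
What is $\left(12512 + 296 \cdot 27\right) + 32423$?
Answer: $52927$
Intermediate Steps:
$\left(12512 + 296 \cdot 27\right) + 32423 = \left(12512 + 7992\right) + 32423 = 20504 + 32423 = 52927$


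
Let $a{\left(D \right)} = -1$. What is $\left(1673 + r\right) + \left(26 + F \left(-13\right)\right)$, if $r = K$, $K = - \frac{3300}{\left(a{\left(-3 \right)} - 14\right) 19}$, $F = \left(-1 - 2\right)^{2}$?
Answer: $\frac{30278}{19} \approx 1593.6$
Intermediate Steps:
$F = 9$ ($F = \left(-3\right)^{2} = 9$)
$K = \frac{220}{19}$ ($K = - \frac{3300}{\left(-1 - 14\right) 19} = - \frac{3300}{\left(-15\right) 19} = - \frac{3300}{-285} = \left(-3300\right) \left(- \frac{1}{285}\right) = \frac{220}{19} \approx 11.579$)
$r = \frac{220}{19} \approx 11.579$
$\left(1673 + r\right) + \left(26 + F \left(-13\right)\right) = \left(1673 + \frac{220}{19}\right) + \left(26 + 9 \left(-13\right)\right) = \frac{32007}{19} + \left(26 - 117\right) = \frac{32007}{19} - 91 = \frac{30278}{19}$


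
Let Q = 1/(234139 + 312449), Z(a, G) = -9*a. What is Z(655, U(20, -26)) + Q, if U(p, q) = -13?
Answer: -3222136259/546588 ≈ -5895.0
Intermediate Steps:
Q = 1/546588 ≈ 1.8295e-6
Z(655, U(20, -26)) + Q = -9*655 + 1/546588 = -5895 + 1/546588 = -3222136259/546588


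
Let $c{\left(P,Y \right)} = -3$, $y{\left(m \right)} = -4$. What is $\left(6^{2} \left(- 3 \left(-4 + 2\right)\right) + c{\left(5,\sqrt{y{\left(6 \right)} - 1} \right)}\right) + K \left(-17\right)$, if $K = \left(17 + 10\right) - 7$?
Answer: $-127$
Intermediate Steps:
$K = 20$ ($K = 27 - 7 = 20$)
$\left(6^{2} \left(- 3 \left(-4 + 2\right)\right) + c{\left(5,\sqrt{y{\left(6 \right)} - 1} \right)}\right) + K \left(-17\right) = \left(6^{2} \left(- 3 \left(-4 + 2\right)\right) - 3\right) + 20 \left(-17\right) = \left(36 \left(\left(-3\right) \left(-2\right)\right) - 3\right) - 340 = \left(36 \cdot 6 - 3\right) - 340 = \left(216 - 3\right) - 340 = 213 - 340 = -127$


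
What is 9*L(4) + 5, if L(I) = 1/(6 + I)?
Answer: 59/10 ≈ 5.9000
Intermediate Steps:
9*L(4) + 5 = 9/(6 + 4) + 5 = 9/10 + 5 = 59/10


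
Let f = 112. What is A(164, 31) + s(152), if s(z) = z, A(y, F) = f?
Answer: 264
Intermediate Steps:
A(y, F) = 112
A(164, 31) + s(152) = 112 + 152 = 264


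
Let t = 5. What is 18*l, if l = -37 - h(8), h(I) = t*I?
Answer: -1386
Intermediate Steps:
h(I) = 5*I
l = -77 (l = -37 - 5*8 = -37 - 1*40 = -37 - 40 = -77)
18*l = 18*(-77) = -1386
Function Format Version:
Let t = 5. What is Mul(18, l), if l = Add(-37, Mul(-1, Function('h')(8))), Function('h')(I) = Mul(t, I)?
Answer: -1386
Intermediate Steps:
Function('h')(I) = Mul(5, I)
l = -77 (l = Add(-37, Mul(-1, Mul(5, 8))) = Add(-37, Mul(-1, 40)) = Add(-37, -40) = -77)
Mul(18, l) = Mul(18, -77) = -1386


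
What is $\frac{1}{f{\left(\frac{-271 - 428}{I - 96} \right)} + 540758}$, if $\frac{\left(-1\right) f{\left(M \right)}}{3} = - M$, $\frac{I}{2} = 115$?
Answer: $\frac{134}{72459475} \approx 1.8493 \cdot 10^{-6}$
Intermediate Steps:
$I = 230$ ($I = 2 \cdot 115 = 230$)
$f{\left(M \right)} = 3 M$ ($f{\left(M \right)} = - 3 \left(- M\right) = 3 M$)
$\frac{1}{f{\left(\frac{-271 - 428}{I - 96} \right)} + 540758} = \frac{1}{3 \frac{-271 - 428}{230 - 96} + 540758} = \frac{1}{3 \left(- \frac{699}{134}\right) + 540758} = \frac{1}{- \frac{2097}{134} + 540758} = \frac{1}{\frac{72459475}{134}} = \frac{134}{72459475}$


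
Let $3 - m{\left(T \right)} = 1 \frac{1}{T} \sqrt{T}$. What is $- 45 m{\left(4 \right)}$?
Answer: $- \frac{225}{2} \approx -112.5$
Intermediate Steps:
$m{\left(T \right)} = 3 - \frac{1}{\sqrt{T}}$ ($m{\left(T \right)} = 3 - 1 \frac{1}{T} \sqrt{T} = 3 - \frac{\sqrt{T}}{T} = 3 - \frac{1}{\sqrt{T}}$)
$- 45 m{\left(4 \right)} = - 45 \left(3 - \frac{1}{\sqrt{4}}\right) = - 45 \left(3 - \frac{1}{2}\right) = \left(-45\right) \frac{5}{2} = - \frac{225}{2}$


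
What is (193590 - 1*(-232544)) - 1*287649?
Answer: 138485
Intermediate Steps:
(193590 - 1*(-232544)) - 1*287649 = (193590 + 232544) - 287649 = 426134 - 287649 = 138485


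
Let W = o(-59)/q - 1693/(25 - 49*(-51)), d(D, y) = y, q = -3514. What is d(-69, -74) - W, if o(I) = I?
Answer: -325265289/4434668 ≈ -73.346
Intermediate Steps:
W = -2900143/4434668 (W = -59/(-3514) - 1693/(25 - 49*(-51)) = -59*(-1/3514) - 1693/(25 + 2499) = 59/3514 - 1693/2524 = -2900143/4434668 ≈ -0.65397)
d(-69, -74) - W = -74 - 1*(-2900143/4434668) = -74 + 2900143/4434668 = -325265289/4434668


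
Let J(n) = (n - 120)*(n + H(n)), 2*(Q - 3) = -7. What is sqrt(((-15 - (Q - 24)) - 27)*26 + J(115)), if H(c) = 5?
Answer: I*sqrt(1055) ≈ 32.481*I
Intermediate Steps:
Q = -1/2 (Q = 3 + (1/2)*(-7) = 3 - 7/2 = -1/2 ≈ -0.50000)
J(n) = (-120 + n)*(5 + n) (J(n) = (n - 120)*(n + 5) = (-120 + n)*(5 + n))
sqrt(((-15 - (Q - 24)) - 27)*26 + J(115)) = sqrt(((-15 - (-1/2 - 24)) - 27)*26 + (-600 + 115**2 - 115*115)) = sqrt(((-15 - 1*(-49/2)) - 27)*26 + (-600 + 13225 - 13225)) = sqrt(((-15 + 49/2) - 27)*26 - 600) = sqrt((19/2 - 27)*26 - 600) = sqrt(-35/2*26 - 600) = sqrt(-455 - 600) = sqrt(-1055) = I*sqrt(1055)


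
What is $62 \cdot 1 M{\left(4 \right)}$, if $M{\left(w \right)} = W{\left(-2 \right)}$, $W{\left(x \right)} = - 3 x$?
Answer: $372$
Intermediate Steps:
$M{\left(w \right)} = 6$ ($M{\left(w \right)} = \left(-3\right) \left(-2\right) = 6$)
$62 \cdot 1 M{\left(4 \right)} = 62 \cdot 1 \cdot 6 = 62 \cdot 6 = 372$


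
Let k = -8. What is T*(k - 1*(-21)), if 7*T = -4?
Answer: -52/7 ≈ -7.4286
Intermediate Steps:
T = -4/7 (T = (1/7)*(-4) = -4/7 ≈ -0.57143)
T*(k - 1*(-21)) = -4*(-8 - 1*(-21))/7 = -4*(-8 + 21)/7 = -4/7*13 = -52/7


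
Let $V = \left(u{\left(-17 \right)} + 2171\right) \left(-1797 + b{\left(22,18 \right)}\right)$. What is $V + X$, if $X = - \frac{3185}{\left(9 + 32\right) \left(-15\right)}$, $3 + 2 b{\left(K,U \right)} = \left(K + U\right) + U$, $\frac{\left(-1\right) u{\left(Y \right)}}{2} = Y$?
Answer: $- \frac{959828611}{246} \approx -3.9017 \cdot 10^{6}$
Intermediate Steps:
$u{\left(Y \right)} = - 2 Y$
$b{\left(K,U \right)} = - \frac{3}{2} + U + \frac{K}{2}$ ($b{\left(K,U \right)} = - \frac{3}{2} + \frac{\left(K + U\right) + U}{2} = - \frac{3}{2} + \frac{K + 2 U}{2} = - \frac{3}{2} + \left(U + \frac{K}{2}\right) = - \frac{3}{2} + U + \frac{K}{2}$)
$X = \frac{637}{123}$ ($X = - \frac{3185}{41 \left(-15\right)} = - \frac{3185}{-615} = \left(-3185\right) \left(- \frac{1}{615}\right) = \frac{637}{123} \approx 5.1789$)
$V = - \frac{7803495}{2}$ ($V = \left(\left(-2\right) \left(-17\right) + 2171\right) \left(-1797 + \left(- \frac{3}{2} + 18 + \frac{1}{2} \cdot 22\right)\right) = \left(34 + 2171\right) \left(-1797 + \left(- \frac{3}{2} + 18 + 11\right)\right) = 2205 \left(-1797 + \frac{55}{2}\right) = 2205 \left(- \frac{3539}{2}\right) = - \frac{7803495}{2} \approx -3.9017 \cdot 10^{6}$)
$V + X = - \frac{7803495}{2} + \frac{637}{123} = - \frac{959828611}{246}$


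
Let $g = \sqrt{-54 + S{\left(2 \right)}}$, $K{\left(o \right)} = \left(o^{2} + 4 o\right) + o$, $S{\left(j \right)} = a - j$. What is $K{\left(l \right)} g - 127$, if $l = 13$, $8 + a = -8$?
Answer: $-127 + 1404 i \sqrt{2} \approx -127.0 + 1985.6 i$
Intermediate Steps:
$a = -16$ ($a = -8 - 8 = -16$)
$S{\left(j \right)} = -16 - j$
$K{\left(o \right)} = o^{2} + 5 o$
$g = 6 i \sqrt{2}$ ($g = \sqrt{-54 - 18} = \sqrt{-72} = 6 i \sqrt{2} \approx 8.4853 i$)
$K{\left(l \right)} g - 127 = 13 \left(5 + 13\right) 6 i \sqrt{2} - 127 = 13 \cdot 18 \cdot 6 i \sqrt{2} - 127 = 234 \cdot 6 i \sqrt{2} - 127 = 1404 i \sqrt{2} - 127 = -127 + 1404 i \sqrt{2}$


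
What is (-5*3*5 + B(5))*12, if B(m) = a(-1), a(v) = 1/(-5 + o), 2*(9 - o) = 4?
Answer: -894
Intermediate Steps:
o = 7 (o = 9 - ½*4 = 9 - 2 = 7)
a(v) = ½ (a(v) = 1/(-5 + 7) = 1/2 = ½)
B(m) = ½
(-5*3*5 + B(5))*12 = (-5*3*5 + ½)*12 = (-15*5 + ½)*12 = (-75 + ½)*12 = -149/2*12 = -894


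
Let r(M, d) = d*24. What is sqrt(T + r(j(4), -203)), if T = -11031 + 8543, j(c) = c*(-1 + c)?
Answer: 8*I*sqrt(115) ≈ 85.79*I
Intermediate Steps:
r(M, d) = 24*d
T = -2488
sqrt(T + r(j(4), -203)) = sqrt(-2488 + 24*(-203)) = sqrt(-2488 - 4872) = sqrt(-7360) = 8*I*sqrt(115)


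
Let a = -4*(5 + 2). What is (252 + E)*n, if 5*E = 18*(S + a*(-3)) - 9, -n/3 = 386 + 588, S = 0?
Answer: -8073486/5 ≈ -1.6147e+6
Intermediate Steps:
a = -28 (a = -4*7 = -28)
n = -2922 (n = -3*(386 + 588) = -3*974 = -2922)
E = 1503/5 (E = (18*(0 - 28*(-3)) - 9)/5 = (18*(0 + 84) - 9)/5 = (18*84 - 9)/5 = (1512 - 9)/5 = (1/5)*1503 = 1503/5 ≈ 300.60)
(252 + E)*n = (252 + 1503/5)*(-2922) = (2763/5)*(-2922) = -8073486/5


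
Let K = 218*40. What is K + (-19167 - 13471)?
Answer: -23918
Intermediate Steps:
K = 8720
K + (-19167 - 13471) = 8720 + (-19167 - 13471) = 8720 - 32638 = -23918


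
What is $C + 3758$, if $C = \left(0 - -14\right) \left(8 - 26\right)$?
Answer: $3506$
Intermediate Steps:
$C = -252$ ($C = \left(0 + 14\right) \left(-18\right) = 14 \left(-18\right) = -252$)
$C + 3758 = -252 + 3758 = 3506$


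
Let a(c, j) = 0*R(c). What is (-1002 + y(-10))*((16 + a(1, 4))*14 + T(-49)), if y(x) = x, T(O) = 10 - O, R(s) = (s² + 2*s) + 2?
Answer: -286396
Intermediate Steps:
R(s) = 2 + s² + 2*s
a(c, j) = 0 (a(c, j) = 0*(2 + c² + 2*c) = 0)
(-1002 + y(-10))*((16 + a(1, 4))*14 + T(-49)) = (-1002 - 10)*((16 + 0)*14 + (10 - 1*(-49))) = -1012*(16*14 + (10 + 49)) = -1012*(224 + 59) = -1012*283 = -286396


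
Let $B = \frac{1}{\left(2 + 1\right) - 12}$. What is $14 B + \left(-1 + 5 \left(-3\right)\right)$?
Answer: $- \frac{158}{9} \approx -17.556$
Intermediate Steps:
$B = - \frac{1}{9}$ ($B = \frac{1}{3 - 12} = \frac{1}{-9} = - \frac{1}{9} \approx -0.11111$)
$14 B + \left(-1 + 5 \left(-3\right)\right) = 14 \left(- \frac{1}{9}\right) + \left(-1 + 5 \left(-3\right)\right) = - \frac{14}{9} - 16 = - \frac{158}{9}$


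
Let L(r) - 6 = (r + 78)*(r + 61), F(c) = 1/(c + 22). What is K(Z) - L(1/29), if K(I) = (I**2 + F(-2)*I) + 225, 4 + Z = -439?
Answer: 3224108997/16820 ≈ 1.9168e+5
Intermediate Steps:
Z = -443 (Z = -4 - 439 = -443)
F(c) = 1/(22 + c)
K(I) = 225 + I**2 + I/20 (K(I) = (I**2 + I/(22 - 2)) + 225 = (I**2 + I/20) + 225 = 225 + I**2 + I/20)
L(r) = 6 + (61 + r)*(78 + r) (L(r) = 6 + (r + 78)*(r + 61) = 6 + (78 + r)*(61 + r) = 6 + (61 + r)*(78 + r))
K(Z) - L(1/29) = (225 + (-443)**2 + (1/20)*(-443)) - (4764 + (1/29)**2 + 139/29) = (225 + 196249 - 443/20) - (4764 + (1/29)**2 + 139*(1/29)) = 3929037/20 - (4764 + 1/841 + 139/29) = 3929037/20 - 1*4010556/841 = 3929037/20 - 4010556/841 = 3224108997/16820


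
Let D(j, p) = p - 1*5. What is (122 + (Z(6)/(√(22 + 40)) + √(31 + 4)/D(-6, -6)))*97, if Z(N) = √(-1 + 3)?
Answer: 11834 - 97*√35/11 + 97*√31/31 ≈ 11799.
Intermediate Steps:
Z(N) = √2
D(j, p) = -5 + p (D(j, p) = p - 5 = -5 + p)
(122 + (Z(6)/(√(22 + 40)) + √(31 + 4)/D(-6, -6)))*97 = (122 + (√2/(√(22 + 40)) + √(31 + 4)/(-5 - 6)))*97 = (122 + (√2/(√62) + √35/(-11)))*97 = (122 + (√2*(√62/62) + √35*(-1/11)))*97 = (122 + (√31/31 - √35/11))*97 = (122 + (-√35/11 + √31/31))*97 = (122 - √35/11 + √31/31)*97 = 11834 - 97*√35/11 + 97*√31/31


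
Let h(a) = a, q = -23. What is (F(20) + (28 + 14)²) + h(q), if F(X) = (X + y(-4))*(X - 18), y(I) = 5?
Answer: 1791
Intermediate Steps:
F(X) = (-18 + X)*(5 + X) (F(X) = (X + 5)*(X - 18) = (5 + X)*(-18 + X) = (-18 + X)*(5 + X))
(F(20) + (28 + 14)²) + h(q) = ((-90 + 20² - 13*20) + (28 + 14)²) - 23 = ((-90 + 400 - 260) + 42²) - 23 = (50 + 1764) - 23 = 1814 - 23 = 1791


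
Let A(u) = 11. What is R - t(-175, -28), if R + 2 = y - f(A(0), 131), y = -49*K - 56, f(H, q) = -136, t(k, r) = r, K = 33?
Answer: -1511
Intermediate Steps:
y = -1673 (y = -49*33 - 56 = -1617 - 56 = -1673)
R = -1539 (R = -2 + (-1673 - 1*(-136)) = -2 + (-1673 + 136) = -2 - 1537 = -1539)
R - t(-175, -28) = -1539 - 1*(-28) = -1539 + 28 = -1511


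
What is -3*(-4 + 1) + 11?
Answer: 20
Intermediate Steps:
-3*(-4 + 1) + 11 = -3*(-3) + 11 = 9 + 11 = 20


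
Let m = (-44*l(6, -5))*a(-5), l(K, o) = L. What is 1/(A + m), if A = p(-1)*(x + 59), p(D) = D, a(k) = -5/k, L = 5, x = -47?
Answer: -1/232 ≈ -0.0043103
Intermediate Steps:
l(K, o) = 5
m = -220 (m = (-44*5)*(-5/(-5)) = -(-1100)*(-1)/5 = -220*1 = -220)
A = -12 (A = -(-47 + 59) = -1*12 = -12)
1/(A + m) = 1/(-12 - 220) = 1/(-232) = -1/232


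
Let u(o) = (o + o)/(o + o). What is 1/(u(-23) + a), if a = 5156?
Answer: 1/5157 ≈ 0.00019391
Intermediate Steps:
u(o) = 1 (u(o) = (2*o)/((2*o)) = (2*o)*(1/(2*o)) = 1)
1/(u(-23) + a) = 1/(1 + 5156) = 1/5157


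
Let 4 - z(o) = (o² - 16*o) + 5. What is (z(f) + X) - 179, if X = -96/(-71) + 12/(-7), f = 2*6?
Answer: -65784/497 ≈ -132.36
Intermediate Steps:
f = 12
X = -180/497 (X = -96*(-1/71) + 12*(-⅐) = 96/71 - 12/7 = -180/497 ≈ -0.36217)
z(o) = -1 - o² + 16*o (z(o) = 4 - ((o² - 16*o) + 5) = 4 - (5 + o² - 16*o) = 4 + (-5 - o² + 16*o) = -1 - o² + 16*o)
(z(f) + X) - 179 = ((-1 - 1*12² + 16*12) - 180/497) - 179 = ((-1 - 1*144 + 192) - 180/497) - 179 = ((-1 - 144 + 192) - 180/497) - 179 = (47 - 180/497) - 179 = 23179/497 - 179 = -65784/497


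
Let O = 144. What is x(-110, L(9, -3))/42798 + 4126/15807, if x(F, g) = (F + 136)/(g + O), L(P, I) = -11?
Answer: 1304786437/4998642341 ≈ 0.26103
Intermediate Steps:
x(F, g) = (136 + F)/(144 + g) (x(F, g) = (F + 136)/(g + 144) = (136 + F)/(144 + g))
x(-110, L(9, -3))/42798 + 4126/15807 = ((136 - 110)/(144 - 11))/42798 + 4126/15807 = (26/133)*(1/42798) + 4126*(1/15807) = ((1/133)*26)*(1/42798) + 4126/15807 = (26/133)*(1/42798) + 4126/15807 = 13/2846067 + 4126/15807 = 1304786437/4998642341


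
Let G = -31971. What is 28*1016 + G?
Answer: -3523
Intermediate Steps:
28*1016 + G = 28*1016 - 31971 = 28448 - 31971 = -3523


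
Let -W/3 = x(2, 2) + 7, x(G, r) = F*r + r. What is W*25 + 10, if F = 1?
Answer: -815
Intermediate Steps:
x(G, r) = 2*r (x(G, r) = 1*r + r = r + r = 2*r)
W = -33 (W = -3*(2*2 + 7) = -3*(4 + 7) = -3*11 = -33)
W*25 + 10 = -33*25 + 10 = -825 + 10 = -815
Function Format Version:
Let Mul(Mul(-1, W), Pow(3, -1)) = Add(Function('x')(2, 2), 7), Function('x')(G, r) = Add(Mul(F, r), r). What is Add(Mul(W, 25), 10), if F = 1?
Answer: -815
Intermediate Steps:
Function('x')(G, r) = Mul(2, r) (Function('x')(G, r) = Add(Mul(1, r), r) = Add(r, r) = Mul(2, r))
W = -33 (W = Mul(-3, Add(Mul(2, 2), 7)) = Mul(-3, Add(4, 7)) = Mul(-3, 11) = -33)
Add(Mul(W, 25), 10) = Add(Mul(-33, 25), 10) = Add(-825, 10) = -815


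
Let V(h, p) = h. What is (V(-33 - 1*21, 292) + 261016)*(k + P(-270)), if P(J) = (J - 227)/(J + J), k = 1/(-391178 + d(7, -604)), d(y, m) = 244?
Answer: 12675815394749/52776090 ≈ 2.4018e+5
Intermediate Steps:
k = -1/390934 (k = 1/(-391178 + 244) = 1/(-390934) = -1/390934 ≈ -2.5580e-6)
P(J) = (-227 + J)/(2*J) (P(J) = (-227 + J)/((2*J)) = (-227 + J)*(1/(2*J)) = (-227 + J)/(2*J))
(V(-33 - 1*21, 292) + 261016)*(k + P(-270)) = ((-33 - 1*21) + 261016)*(-1/390934 + (½)*(-227 - 270)/(-270)) = ((-33 - 21) + 261016)*(-1/390934 + (½)*(-1/270)*(-497)) = (-54 + 261016)*(-1/390934 + 497/540) = 260962*(97146829/105552180) = 12675815394749/52776090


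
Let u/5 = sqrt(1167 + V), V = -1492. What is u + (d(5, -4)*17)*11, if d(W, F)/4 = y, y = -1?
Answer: -748 + 25*I*sqrt(13) ≈ -748.0 + 90.139*I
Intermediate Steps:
d(W, F) = -4 (d(W, F) = 4*(-1) = -4)
u = 25*I*sqrt(13) (u = 5*sqrt(1167 - 1492) = 5*sqrt(-325) = 5*(5*I*sqrt(13)) = 25*I*sqrt(13) ≈ 90.139*I)
u + (d(5, -4)*17)*11 = 25*I*sqrt(13) - 4*17*11 = 25*I*sqrt(13) - 68*11 = 25*I*sqrt(13) - 748 = -748 + 25*I*sqrt(13)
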